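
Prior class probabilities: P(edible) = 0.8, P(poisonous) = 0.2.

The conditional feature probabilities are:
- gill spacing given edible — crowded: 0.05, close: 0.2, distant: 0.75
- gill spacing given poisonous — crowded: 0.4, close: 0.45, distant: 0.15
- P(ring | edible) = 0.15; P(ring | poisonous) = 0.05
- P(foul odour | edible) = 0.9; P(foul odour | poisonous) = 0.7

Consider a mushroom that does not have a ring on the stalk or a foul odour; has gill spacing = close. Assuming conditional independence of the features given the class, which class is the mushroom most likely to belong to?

edible: 0.8 × 0.2 × (1−0.15) × (1−0.9) = 0.0136
poisonous: 0.2 × 0.45 × (1−0.05) × (1−0.7) = 0.02565
Highest score → poisonous.

poisonous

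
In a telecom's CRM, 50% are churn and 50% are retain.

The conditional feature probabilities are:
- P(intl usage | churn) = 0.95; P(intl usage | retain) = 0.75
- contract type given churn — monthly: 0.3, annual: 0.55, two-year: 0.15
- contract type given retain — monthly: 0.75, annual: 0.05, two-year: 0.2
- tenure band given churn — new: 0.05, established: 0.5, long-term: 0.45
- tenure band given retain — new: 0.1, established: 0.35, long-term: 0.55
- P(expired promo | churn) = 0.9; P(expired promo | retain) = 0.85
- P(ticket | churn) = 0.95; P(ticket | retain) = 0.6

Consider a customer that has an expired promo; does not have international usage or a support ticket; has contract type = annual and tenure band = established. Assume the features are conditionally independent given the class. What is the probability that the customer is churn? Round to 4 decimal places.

0.2938

churn: 0.5 × (1−0.95) × 0.55 × 0.5 × 0.9 × (1−0.95) = 0.000309375
retain: 0.5 × (1−0.75) × 0.05 × 0.35 × 0.85 × (1−0.6) = 0.00074375
P(churn | x) = 0.000309375 / 0.001053125 ≈ 0.2938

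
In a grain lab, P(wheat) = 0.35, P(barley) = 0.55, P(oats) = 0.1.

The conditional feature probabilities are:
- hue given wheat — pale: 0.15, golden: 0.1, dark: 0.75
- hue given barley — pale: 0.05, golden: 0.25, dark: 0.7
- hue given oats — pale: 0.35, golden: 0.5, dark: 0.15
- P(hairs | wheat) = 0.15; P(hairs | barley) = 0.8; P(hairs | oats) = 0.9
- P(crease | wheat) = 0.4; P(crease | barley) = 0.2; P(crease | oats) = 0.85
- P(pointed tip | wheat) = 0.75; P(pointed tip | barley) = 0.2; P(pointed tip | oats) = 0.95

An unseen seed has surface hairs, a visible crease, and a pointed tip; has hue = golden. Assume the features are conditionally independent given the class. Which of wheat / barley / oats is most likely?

wheat: 0.35 × 0.1 × 0.15 × 0.4 × 0.75 = 0.001575
barley: 0.55 × 0.25 × 0.8 × 0.2 × 0.2 = 0.0044
oats: 0.1 × 0.5 × 0.9 × 0.85 × 0.95 = 0.0363375
Highest score → oats.

oats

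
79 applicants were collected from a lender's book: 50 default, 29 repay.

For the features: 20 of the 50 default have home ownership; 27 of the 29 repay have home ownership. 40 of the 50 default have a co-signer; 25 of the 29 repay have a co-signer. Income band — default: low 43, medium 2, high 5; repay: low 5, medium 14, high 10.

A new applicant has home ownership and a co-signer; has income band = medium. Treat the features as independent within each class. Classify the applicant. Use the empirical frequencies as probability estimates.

default: (50/79) × (20/50) × (40/50) × (2/50) ≈ 0.00810127
repay: (29/79) × (27/29) × (25/29) × (14/29) ≈ 0.142236
Highest score → repay.

repay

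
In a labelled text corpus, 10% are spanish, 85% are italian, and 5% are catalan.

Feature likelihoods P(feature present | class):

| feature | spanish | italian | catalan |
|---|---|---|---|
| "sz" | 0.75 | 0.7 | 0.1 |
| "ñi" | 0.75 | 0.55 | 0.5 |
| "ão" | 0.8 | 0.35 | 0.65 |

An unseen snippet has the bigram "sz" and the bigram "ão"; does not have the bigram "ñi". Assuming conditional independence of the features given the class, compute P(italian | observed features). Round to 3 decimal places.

0.849

spanish: 0.1 × 0.75 × (1−0.75) × 0.8 = 0.015
italian: 0.85 × 0.7 × (1−0.55) × 0.35 = 0.0937125
catalan: 0.05 × 0.1 × (1−0.5) × 0.65 = 0.001625
P(italian | x) = 0.0937125 / 0.1103375 ≈ 0.849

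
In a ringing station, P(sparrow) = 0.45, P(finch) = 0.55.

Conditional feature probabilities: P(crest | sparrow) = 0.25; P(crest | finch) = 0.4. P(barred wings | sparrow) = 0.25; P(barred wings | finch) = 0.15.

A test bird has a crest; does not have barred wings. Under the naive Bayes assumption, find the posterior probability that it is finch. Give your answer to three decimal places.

sparrow: 0.45 × 0.25 × (1−0.25) = 0.084375
finch: 0.55 × 0.4 × (1−0.15) = 0.187
P(finch | x) = 0.187 / 0.271375 ≈ 0.689

0.689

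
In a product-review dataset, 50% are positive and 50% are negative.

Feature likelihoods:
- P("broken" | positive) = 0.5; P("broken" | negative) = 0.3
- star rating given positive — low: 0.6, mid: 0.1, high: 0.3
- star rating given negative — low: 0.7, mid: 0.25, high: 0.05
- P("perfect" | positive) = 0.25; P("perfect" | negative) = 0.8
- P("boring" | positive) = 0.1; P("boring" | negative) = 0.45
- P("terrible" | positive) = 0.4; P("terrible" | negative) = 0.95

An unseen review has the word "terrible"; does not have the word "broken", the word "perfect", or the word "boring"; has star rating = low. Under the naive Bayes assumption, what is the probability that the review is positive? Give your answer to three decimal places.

0.613

positive: 0.5 × (1−0.5) × 0.6 × (1−0.25) × (1−0.1) × 0.4 = 0.0405
negative: 0.5 × (1−0.3) × 0.7 × (1−0.8) × (1−0.45) × 0.95 = 0.0256025
P(positive | x) = 0.0405 / 0.0661025 ≈ 0.613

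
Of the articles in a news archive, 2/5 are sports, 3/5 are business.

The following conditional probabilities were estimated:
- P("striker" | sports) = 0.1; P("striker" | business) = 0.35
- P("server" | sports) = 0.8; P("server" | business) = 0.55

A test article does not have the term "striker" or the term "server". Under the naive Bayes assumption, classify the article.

sports: 0.4 × (1−0.1) × (1−0.8) = 0.072
business: 0.6 × (1−0.35) × (1−0.55) = 0.1755
Highest score → business.

business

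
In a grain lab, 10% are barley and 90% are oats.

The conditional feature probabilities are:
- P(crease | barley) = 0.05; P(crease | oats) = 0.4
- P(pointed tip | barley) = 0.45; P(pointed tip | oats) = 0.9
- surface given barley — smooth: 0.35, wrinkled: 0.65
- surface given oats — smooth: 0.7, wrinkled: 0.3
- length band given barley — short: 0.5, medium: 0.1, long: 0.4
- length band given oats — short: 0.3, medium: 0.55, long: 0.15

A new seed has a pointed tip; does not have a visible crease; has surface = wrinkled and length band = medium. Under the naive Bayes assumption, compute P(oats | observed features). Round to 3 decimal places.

barley: 0.1 × (1−0.05) × 0.45 × 0.65 × 0.1 = 0.00277875
oats: 0.9 × (1−0.4) × 0.9 × 0.3 × 0.55 = 0.08019
P(oats | x) = 0.08019 / 0.08296875 ≈ 0.967

0.967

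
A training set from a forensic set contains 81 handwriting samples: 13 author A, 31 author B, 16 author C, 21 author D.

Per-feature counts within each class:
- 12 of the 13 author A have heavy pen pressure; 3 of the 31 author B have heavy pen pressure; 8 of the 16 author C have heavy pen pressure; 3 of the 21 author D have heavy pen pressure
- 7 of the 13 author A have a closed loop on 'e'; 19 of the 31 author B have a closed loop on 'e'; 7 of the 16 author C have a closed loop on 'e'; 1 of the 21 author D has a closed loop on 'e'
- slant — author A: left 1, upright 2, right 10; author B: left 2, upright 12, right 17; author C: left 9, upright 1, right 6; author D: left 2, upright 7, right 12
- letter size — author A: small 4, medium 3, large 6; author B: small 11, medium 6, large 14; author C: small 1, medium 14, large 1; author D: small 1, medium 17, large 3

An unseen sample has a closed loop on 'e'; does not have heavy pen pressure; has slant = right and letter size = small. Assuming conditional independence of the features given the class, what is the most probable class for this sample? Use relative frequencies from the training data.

author B

author A: (13/81) × (1/13) × (7/13) × (10/13) × (4/13) ≈ 0.00157341
author B: (31/81) × (28/31) × (19/31) × (17/31) × (11/31) ≈ 0.0412271
author C: (16/81) × (8/16) × (7/16) × (6/16) × (1/16) ≈ 0.00101273
author D: (21/81) × (18/21) × (1/21) × (12/21) × (1/21) ≈ 0.000287946
Highest score → author B.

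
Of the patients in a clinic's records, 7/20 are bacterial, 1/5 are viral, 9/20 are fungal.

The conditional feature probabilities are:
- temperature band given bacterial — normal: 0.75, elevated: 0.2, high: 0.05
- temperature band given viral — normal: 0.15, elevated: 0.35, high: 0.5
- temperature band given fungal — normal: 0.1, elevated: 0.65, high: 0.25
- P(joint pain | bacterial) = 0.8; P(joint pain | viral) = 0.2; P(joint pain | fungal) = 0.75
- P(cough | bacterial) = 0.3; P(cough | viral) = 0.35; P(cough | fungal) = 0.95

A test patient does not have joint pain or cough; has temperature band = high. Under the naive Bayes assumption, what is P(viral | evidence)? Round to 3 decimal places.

bacterial: 0.35 × 0.05 × (1−0.8) × (1−0.3) = 0.00245
viral: 0.2 × 0.5 × (1−0.2) × (1−0.35) = 0.052
fungal: 0.45 × 0.25 × (1−0.75) × (1−0.95) = 0.00140625
P(viral | x) = 0.052 / 0.05585625 ≈ 0.931

0.931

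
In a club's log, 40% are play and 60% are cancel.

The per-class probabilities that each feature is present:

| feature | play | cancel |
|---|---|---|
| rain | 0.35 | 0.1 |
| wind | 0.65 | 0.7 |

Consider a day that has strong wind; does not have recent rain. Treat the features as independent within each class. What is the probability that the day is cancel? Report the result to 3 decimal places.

0.691

play: 0.4 × (1−0.35) × 0.65 = 0.169
cancel: 0.6 × (1−0.1) × 0.7 = 0.378
P(cancel | x) = 0.378 / 0.547 ≈ 0.691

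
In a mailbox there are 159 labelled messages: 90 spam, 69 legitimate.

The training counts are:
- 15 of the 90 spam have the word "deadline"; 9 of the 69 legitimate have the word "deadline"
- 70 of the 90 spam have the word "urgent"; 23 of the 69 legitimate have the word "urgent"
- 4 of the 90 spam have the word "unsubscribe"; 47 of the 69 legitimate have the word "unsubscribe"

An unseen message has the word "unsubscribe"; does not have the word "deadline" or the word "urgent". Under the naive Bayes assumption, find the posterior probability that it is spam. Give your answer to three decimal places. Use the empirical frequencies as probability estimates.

spam: (90/159) × (75/90) × (20/90) × (4/90) ≈ 0.00465875
legitimate: (69/159) × (60/69) × (46/69) × (47/69) ≈ 0.171361
P(spam | x) = 0.00465875 / 0.17601975 ≈ 0.026

0.026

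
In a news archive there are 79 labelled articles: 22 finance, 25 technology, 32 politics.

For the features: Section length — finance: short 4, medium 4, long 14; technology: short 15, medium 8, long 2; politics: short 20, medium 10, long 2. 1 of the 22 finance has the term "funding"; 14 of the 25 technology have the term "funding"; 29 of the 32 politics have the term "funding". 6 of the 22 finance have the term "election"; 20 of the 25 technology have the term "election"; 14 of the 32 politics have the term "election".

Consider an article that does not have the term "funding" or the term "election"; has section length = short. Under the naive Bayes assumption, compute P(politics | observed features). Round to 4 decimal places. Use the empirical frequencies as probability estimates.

0.2047

finance: (22/79) × (4/22) × (21/22) × (16/22) ≈ 0.0351501
technology: (25/79) × (15/25) × (11/25) × (5/25) ≈ 0.0167089
politics: (32/79) × (20/32) × (3/32) × (18/32) ≈ 0.0133505
P(politics | x) = 0.0133505 / 0.0652095 ≈ 0.2047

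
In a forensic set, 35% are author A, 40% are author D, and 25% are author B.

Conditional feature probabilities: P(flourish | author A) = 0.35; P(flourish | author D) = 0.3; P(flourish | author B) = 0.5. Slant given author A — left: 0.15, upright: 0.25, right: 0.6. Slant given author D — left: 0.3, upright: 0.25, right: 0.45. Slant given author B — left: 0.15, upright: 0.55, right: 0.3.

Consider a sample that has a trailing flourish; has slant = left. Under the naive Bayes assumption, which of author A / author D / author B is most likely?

author D

author A: 0.35 × 0.35 × 0.15 = 0.018375
author D: 0.4 × 0.3 × 0.3 = 0.036
author B: 0.25 × 0.5 × 0.15 = 0.01875
Highest score → author D.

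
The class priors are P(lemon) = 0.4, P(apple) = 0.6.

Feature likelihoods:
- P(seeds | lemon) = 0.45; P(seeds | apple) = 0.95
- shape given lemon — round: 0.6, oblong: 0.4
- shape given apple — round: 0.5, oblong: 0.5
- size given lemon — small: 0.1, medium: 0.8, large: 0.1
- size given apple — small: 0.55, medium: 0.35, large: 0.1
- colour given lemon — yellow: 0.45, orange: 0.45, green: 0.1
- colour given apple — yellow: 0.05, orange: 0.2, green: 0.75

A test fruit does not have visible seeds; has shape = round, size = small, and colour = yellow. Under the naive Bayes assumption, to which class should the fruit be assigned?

lemon: 0.4 × (1−0.45) × 0.6 × 0.1 × 0.45 = 0.00594
apple: 0.6 × (1−0.95) × 0.5 × 0.55 × 0.05 = 0.0004125
Highest score → lemon.

lemon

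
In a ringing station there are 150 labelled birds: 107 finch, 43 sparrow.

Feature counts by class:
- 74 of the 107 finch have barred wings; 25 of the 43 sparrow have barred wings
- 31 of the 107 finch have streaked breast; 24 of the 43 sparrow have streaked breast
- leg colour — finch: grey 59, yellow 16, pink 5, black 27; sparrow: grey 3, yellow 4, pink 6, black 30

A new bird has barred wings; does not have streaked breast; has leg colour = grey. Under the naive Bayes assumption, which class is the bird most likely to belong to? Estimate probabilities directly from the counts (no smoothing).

finch

finch: (107/150) × (74/107) × (76/107) × (59/107) ≈ 0.193214
sparrow: (43/150) × (25/43) × (19/43) × (3/43) ≈ 0.00513791
Highest score → finch.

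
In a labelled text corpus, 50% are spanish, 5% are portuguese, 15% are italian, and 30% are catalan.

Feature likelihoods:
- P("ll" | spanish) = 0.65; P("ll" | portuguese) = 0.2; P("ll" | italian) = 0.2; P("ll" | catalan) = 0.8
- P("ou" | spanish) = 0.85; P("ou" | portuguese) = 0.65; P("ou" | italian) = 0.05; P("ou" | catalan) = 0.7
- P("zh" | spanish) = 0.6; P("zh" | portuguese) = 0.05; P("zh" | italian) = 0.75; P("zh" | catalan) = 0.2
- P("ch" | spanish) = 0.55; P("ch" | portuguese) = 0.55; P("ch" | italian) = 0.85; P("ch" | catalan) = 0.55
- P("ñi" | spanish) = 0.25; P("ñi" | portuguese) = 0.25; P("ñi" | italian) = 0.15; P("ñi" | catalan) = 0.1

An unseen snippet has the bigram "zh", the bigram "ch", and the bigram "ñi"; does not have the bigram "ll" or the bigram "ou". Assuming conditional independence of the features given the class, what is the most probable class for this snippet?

italian

spanish: 0.5 × (1−0.65) × (1−0.85) × 0.6 × 0.55 × 0.25 = 0.002165625
portuguese: 0.05 × (1−0.2) × (1−0.65) × 0.05 × 0.55 × 0.25 = 0.00009625
italian: 0.15 × (1−0.2) × (1−0.05) × 0.75 × 0.85 × 0.15 = 0.01090125
catalan: 0.3 × (1−0.8) × (1−0.7) × 0.2 × 0.55 × 0.1 = 0.000198
Highest score → italian.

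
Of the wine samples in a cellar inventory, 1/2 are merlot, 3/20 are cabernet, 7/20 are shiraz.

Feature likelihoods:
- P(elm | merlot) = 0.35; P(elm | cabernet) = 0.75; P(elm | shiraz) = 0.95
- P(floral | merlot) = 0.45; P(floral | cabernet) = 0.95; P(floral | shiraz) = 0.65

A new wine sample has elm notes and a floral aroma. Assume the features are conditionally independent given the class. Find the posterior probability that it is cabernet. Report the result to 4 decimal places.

merlot: 0.5 × 0.35 × 0.45 = 0.07875
cabernet: 0.15 × 0.75 × 0.95 = 0.106875
shiraz: 0.35 × 0.95 × 0.65 = 0.216125
P(cabernet | x) = 0.106875 / 0.40175 ≈ 0.2660

0.2660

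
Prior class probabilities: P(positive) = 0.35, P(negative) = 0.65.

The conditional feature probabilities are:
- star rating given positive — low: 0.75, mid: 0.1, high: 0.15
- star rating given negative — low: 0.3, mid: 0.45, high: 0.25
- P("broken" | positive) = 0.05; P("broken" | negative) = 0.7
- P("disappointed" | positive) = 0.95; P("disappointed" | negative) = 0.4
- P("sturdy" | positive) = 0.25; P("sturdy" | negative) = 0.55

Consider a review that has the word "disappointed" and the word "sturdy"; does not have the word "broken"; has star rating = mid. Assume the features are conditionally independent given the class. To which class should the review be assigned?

positive: 0.35 × 0.1 × (1−0.05) × 0.95 × 0.25 = 0.007896875
negative: 0.65 × 0.45 × (1−0.7) × 0.4 × 0.55 = 0.019305
Highest score → negative.

negative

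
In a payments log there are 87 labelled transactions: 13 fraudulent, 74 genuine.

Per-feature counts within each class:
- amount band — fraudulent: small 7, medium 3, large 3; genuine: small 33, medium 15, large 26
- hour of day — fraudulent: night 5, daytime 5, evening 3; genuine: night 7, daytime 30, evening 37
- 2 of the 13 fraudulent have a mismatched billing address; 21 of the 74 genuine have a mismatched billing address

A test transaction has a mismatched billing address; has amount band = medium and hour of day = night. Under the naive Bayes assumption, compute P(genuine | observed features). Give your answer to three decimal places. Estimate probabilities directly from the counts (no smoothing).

fraudulent: (13/87) × (3/13) × (5/13) × (2/13) ≈ 0.0020404
genuine: (74/87) × (15/74) × (7/74) × (21/74) ≈ 0.00462835
P(genuine | x) = 0.00462835 / 0.00666875 ≈ 0.694

0.694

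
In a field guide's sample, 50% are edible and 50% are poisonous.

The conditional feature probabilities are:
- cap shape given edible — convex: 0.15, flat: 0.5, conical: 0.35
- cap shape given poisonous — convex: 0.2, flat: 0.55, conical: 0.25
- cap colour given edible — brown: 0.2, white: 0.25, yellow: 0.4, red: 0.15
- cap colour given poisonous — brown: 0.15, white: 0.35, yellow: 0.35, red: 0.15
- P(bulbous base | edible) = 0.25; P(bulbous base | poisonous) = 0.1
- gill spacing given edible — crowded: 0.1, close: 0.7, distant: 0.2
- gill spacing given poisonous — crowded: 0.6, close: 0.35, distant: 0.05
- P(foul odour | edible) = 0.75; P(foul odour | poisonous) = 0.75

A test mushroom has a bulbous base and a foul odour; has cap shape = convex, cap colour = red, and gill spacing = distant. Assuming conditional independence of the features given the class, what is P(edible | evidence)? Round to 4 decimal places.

0.8824

edible: 0.5 × 0.15 × 0.15 × 0.25 × 0.2 × 0.75 = 0.000421875
poisonous: 0.5 × 0.2 × 0.15 × 0.1 × 0.05 × 0.75 = 0.00005625
P(edible | x) = 0.000421875 / 0.000478125 ≈ 0.8824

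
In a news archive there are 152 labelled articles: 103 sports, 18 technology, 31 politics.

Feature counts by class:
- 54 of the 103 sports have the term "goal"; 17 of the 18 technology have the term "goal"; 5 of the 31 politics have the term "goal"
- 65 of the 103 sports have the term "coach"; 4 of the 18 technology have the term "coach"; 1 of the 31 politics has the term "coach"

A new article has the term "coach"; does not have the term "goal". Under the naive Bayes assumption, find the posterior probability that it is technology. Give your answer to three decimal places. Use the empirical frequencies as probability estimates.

sports: (103/152) × (49/103) × (65/103) ≈ 0.203436
technology: (18/152) × (1/18) × (4/18) ≈ 0.00146199
politics: (31/152) × (26/31) × (1/31) ≈ 0.00551783
P(technology | x) = 0.00146199 / 0.21041582 ≈ 0.007

0.007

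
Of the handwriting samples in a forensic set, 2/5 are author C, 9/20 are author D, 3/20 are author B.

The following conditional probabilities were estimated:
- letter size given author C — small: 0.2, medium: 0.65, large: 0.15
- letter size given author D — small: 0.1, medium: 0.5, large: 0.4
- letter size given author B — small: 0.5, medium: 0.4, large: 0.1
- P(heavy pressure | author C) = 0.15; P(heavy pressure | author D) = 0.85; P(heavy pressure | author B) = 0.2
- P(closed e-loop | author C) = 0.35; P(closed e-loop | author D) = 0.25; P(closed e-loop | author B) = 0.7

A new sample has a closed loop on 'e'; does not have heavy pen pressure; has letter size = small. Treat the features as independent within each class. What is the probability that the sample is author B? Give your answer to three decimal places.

0.622

author C: 0.4 × 0.2 × (1−0.15) × 0.35 = 0.0238
author D: 0.45 × 0.1 × (1−0.85) × 0.25 = 0.0016875
author B: 0.15 × 0.5 × (1−0.2) × 0.7 = 0.042
P(author B | x) = 0.042 / 0.0674875 ≈ 0.622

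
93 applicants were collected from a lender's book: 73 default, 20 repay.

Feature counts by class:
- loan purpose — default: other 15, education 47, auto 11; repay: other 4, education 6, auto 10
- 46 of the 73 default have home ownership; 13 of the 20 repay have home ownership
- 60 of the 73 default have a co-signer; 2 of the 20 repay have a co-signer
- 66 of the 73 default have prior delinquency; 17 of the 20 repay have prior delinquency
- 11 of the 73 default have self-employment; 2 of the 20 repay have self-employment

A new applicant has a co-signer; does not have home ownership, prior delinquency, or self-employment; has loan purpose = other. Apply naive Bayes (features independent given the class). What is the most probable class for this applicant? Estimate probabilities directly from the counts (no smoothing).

default

default: (73/93) × (15/73) × (27/73) × (60/73) × (7/73) × (62/73) ≈ 0.00399321
repay: (20/93) × (4/20) × (7/20) × (2/20) × (3/20) × (18/20) ≈ 0.000203226
Highest score → default.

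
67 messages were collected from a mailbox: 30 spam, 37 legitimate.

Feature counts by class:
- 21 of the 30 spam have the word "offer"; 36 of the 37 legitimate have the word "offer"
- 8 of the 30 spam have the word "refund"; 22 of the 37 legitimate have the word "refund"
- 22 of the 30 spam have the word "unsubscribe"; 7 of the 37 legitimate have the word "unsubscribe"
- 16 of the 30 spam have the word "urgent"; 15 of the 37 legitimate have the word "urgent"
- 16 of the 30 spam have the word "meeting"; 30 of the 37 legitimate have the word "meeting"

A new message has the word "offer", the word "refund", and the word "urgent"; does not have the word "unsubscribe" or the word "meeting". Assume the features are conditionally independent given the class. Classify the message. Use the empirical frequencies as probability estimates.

spam: (30/67) × (21/30) × (8/30) × (8/30) × (16/30) × (14/30) ≈ 0.00554737
legitimate: (37/67) × (36/37) × (22/37) × (30/37) × (15/37) × (7/37) ≈ 0.019868
Highest score → legitimate.

legitimate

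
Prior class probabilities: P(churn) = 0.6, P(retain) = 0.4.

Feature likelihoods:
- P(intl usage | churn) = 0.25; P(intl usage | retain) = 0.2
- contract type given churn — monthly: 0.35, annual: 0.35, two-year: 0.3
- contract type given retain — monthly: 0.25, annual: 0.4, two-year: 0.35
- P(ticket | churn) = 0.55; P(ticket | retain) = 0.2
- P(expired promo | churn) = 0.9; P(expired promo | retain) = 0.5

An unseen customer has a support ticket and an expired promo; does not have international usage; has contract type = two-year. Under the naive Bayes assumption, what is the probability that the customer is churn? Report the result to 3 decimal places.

churn: 0.6 × (1−0.25) × 0.3 × 0.55 × 0.9 = 0.066825
retain: 0.4 × (1−0.2) × 0.35 × 0.2 × 0.5 = 0.0112
P(churn | x) = 0.066825 / 0.078025 ≈ 0.856

0.856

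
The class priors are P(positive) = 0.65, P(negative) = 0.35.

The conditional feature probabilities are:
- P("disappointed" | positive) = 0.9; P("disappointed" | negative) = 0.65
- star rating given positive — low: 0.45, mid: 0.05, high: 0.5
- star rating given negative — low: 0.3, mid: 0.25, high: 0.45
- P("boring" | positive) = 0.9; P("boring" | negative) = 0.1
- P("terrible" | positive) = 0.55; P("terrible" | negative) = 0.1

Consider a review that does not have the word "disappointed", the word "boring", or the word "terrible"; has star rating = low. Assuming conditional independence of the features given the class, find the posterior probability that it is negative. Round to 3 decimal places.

positive: 0.65 × (1−0.9) × 0.45 × (1−0.9) × (1−0.55) = 0.00131625
negative: 0.35 × (1−0.65) × 0.3 × (1−0.1) × (1−0.1) = 0.0297675
P(negative | x) = 0.0297675 / 0.03108375 ≈ 0.958

0.958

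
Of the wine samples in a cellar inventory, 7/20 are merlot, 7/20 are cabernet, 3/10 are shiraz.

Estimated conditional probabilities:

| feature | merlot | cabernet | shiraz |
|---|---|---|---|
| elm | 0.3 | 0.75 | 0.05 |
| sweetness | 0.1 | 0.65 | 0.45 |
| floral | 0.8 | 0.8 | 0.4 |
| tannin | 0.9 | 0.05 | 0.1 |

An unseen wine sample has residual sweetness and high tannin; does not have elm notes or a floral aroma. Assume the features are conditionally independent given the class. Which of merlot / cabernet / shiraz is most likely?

merlot: 0.35 × (1−0.3) × 0.1 × (1−0.8) × 0.9 = 0.00441
cabernet: 0.35 × (1−0.75) × 0.65 × (1−0.8) × 0.05 = 0.00056875
shiraz: 0.3 × (1−0.05) × 0.45 × (1−0.4) × 0.1 = 0.007695
Highest score → shiraz.

shiraz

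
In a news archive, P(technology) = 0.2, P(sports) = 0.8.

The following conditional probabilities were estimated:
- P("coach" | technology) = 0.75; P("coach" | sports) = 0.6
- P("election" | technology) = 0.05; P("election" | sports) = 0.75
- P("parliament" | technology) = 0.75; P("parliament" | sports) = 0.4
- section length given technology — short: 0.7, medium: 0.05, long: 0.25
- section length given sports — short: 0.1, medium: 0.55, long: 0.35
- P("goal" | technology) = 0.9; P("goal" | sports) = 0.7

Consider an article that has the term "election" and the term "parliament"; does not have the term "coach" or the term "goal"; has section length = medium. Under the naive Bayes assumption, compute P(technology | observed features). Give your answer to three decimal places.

0.001

technology: 0.2 × (1−0.75) × 0.05 × 0.75 × 0.05 × (1−0.9) = 0.000009375
sports: 0.8 × (1−0.6) × 0.75 × 0.4 × 0.55 × (1−0.7) = 0.01584
P(technology | x) = 0.000009375 / 0.015849375 ≈ 0.001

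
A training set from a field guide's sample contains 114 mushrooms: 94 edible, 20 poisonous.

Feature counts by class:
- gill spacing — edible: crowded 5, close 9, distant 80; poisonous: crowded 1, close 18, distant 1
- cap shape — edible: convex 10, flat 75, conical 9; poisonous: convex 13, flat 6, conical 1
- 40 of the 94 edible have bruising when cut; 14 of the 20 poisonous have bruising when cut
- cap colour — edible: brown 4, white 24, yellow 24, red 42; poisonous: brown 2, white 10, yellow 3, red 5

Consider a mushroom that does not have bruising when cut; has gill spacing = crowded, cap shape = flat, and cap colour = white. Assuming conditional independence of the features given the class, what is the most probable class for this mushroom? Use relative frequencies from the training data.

edible: (94/114) × (5/94) × (75/94) × (54/94) × (24/94) ≈ 0.00513272
poisonous: (20/114) × (1/20) × (6/20) × (6/20) × (10/20) ≈ 0.000394737
Highest score → edible.

edible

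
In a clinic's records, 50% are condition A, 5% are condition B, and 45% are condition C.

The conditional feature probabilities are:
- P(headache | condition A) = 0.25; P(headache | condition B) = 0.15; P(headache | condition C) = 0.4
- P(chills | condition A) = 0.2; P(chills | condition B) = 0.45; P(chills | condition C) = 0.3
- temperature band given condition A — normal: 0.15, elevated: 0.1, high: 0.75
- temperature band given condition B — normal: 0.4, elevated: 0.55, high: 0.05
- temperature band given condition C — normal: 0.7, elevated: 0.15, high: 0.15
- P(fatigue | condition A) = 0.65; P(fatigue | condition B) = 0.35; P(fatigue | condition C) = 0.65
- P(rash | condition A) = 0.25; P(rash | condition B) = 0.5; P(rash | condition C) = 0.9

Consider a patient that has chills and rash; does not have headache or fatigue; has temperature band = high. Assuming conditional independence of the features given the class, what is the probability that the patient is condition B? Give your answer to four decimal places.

condition A: 0.5 × (1−0.25) × 0.2 × 0.75 × (1−0.65) × 0.25 = 0.004921875
condition B: 0.05 × (1−0.15) × 0.45 × 0.05 × (1−0.35) × 0.5 = 0.00031078125
condition C: 0.45 × (1−0.4) × 0.3 × 0.15 × (1−0.65) × 0.9 = 0.00382725
P(condition B | x) = 0.00031078125 / 0.00905990625 ≈ 0.0343

0.0343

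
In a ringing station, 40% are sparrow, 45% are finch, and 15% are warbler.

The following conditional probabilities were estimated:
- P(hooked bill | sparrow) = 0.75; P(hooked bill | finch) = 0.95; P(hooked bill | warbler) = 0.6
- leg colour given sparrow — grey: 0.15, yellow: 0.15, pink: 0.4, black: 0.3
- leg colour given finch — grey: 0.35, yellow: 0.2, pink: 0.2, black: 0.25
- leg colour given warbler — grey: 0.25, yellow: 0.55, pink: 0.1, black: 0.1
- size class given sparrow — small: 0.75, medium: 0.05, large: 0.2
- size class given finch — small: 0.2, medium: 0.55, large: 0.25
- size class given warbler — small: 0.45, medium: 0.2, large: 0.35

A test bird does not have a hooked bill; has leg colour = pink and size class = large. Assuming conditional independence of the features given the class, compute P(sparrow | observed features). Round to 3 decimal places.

0.713

sparrow: 0.4 × (1−0.75) × 0.4 × 0.2 = 0.008
finch: 0.45 × (1−0.95) × 0.2 × 0.25 = 0.001125
warbler: 0.15 × (1−0.6) × 0.1 × 0.35 = 0.0021
P(sparrow | x) = 0.008 / 0.011225 ≈ 0.713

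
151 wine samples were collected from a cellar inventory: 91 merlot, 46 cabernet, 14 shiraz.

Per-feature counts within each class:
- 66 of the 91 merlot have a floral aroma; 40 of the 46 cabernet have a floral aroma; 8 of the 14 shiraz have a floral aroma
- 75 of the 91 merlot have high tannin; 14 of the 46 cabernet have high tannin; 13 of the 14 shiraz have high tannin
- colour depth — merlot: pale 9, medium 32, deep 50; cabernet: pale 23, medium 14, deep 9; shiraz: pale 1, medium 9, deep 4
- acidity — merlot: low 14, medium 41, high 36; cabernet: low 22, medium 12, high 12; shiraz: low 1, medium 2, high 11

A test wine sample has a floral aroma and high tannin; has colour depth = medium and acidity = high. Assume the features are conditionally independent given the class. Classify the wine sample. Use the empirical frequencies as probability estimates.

merlot: (91/151) × (66/91) × (75/91) × (32/91) × (36/91) ≈ 0.0501137
cabernet: (46/151) × (40/46) × (14/46) × (14/46) × (12/46) ≈ 0.00640099
shiraz: (14/151) × (8/14) × (13/14) × (9/14) × (11/14) ≈ 0.0248489
Highest score → merlot.

merlot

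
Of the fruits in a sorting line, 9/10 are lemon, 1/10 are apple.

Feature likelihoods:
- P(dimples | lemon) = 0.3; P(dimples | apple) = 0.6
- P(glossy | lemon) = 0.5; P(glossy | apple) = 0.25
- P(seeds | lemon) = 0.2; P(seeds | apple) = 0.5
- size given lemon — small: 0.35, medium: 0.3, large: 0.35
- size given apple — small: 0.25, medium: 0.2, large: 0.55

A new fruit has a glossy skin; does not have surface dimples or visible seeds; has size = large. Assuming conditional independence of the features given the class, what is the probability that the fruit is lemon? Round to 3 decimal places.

lemon: 0.9 × (1−0.3) × 0.5 × (1−0.2) × 0.35 = 0.0882
apple: 0.1 × (1−0.6) × 0.25 × (1−0.5) × 0.55 = 0.00275
P(lemon | x) = 0.0882 / 0.09095 ≈ 0.970

0.970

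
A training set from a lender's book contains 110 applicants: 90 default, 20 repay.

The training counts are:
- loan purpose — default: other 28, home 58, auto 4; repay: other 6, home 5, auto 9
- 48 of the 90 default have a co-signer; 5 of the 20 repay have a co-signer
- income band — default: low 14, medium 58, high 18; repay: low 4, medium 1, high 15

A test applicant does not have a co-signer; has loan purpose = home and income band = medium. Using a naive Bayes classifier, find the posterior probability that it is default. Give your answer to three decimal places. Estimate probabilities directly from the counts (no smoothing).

default: (90/110) × (58/90) × (42/90) × (58/90) ≈ 0.158572
repay: (20/110) × (5/20) × (15/20) × (1/20) ≈ 0.00170455
P(default | x) = 0.158572 / 0.16027655 ≈ 0.989

0.989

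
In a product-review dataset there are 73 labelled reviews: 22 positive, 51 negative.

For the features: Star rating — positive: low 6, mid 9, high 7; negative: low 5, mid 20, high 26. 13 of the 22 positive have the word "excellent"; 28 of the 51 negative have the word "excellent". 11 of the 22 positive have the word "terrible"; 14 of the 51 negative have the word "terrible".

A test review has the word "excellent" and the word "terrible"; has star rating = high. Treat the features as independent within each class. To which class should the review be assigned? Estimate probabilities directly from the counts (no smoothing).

positive: (22/73) × (7/22) × (13/22) × (11/22) ≈ 0.0283313
negative: (51/73) × (26/51) × (28/51) × (14/51) ≈ 0.053678
Highest score → negative.

negative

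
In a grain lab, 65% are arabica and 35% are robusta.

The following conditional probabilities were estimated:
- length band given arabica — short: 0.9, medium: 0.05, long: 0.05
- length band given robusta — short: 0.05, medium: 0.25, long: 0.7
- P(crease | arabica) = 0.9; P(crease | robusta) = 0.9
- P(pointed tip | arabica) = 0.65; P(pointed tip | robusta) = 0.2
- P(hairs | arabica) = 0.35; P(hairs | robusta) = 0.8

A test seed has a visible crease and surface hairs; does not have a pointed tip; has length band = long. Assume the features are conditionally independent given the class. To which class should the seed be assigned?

robusta

arabica: 0.65 × 0.05 × 0.9 × (1−0.65) × 0.35 = 0.003583125
robusta: 0.35 × 0.7 × 0.9 × (1−0.2) × 0.8 = 0.14112
Highest score → robusta.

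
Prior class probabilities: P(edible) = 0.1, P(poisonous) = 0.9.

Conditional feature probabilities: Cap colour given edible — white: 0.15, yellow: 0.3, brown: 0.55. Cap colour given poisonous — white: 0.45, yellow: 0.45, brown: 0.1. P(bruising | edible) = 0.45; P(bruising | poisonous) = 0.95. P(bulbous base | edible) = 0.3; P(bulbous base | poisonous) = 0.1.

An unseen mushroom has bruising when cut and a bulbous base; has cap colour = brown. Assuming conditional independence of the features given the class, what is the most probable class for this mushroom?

poisonous

edible: 0.1 × 0.55 × 0.45 × 0.3 = 0.007425
poisonous: 0.9 × 0.1 × 0.95 × 0.1 = 0.00855
Highest score → poisonous.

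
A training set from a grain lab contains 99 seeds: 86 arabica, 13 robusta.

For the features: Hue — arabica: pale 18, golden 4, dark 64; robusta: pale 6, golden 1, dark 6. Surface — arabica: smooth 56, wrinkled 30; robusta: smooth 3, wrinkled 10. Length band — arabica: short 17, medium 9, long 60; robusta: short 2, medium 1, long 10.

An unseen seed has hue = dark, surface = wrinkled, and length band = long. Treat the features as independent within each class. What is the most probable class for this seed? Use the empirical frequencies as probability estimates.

arabica: (86/99) × (64/86) × (30/86) × (60/86) ≈ 0.157333
robusta: (13/99) × (6/13) × (10/13) × (10/13) ≈ 0.0358616
Highest score → arabica.

arabica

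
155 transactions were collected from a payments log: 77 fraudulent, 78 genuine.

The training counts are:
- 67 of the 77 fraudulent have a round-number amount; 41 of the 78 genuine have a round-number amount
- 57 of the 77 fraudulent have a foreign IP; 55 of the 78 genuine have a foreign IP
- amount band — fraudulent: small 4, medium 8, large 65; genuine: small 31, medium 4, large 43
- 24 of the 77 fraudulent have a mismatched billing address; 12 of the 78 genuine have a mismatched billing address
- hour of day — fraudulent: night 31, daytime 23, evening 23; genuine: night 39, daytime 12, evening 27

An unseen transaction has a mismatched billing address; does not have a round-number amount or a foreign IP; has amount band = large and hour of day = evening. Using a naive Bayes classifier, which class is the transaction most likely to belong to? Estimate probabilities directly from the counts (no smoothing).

genuine

fraudulent: (77/155) × (10/77) × (20/77) × (65/77) × (24/77) × (23/77) ≈ 0.00131701
genuine: (78/155) × (37/78) × (23/78) × (43/78) × (12/78) × (27/78) ≈ 0.00206649
Highest score → genuine.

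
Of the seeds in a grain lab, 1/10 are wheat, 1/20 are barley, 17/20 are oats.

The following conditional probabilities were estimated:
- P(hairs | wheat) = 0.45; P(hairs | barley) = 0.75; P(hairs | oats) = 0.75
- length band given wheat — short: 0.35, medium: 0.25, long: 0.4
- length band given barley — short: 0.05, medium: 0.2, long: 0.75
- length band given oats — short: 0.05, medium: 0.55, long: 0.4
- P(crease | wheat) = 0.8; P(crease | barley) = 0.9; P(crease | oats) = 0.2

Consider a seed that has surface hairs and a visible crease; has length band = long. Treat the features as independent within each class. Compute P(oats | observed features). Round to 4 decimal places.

0.5622

wheat: 0.1 × 0.45 × 0.4 × 0.8 = 0.0144
barley: 0.05 × 0.75 × 0.75 × 0.9 = 0.0253125
oats: 0.85 × 0.75 × 0.4 × 0.2 = 0.051
P(oats | x) = 0.051 / 0.0907125 ≈ 0.5622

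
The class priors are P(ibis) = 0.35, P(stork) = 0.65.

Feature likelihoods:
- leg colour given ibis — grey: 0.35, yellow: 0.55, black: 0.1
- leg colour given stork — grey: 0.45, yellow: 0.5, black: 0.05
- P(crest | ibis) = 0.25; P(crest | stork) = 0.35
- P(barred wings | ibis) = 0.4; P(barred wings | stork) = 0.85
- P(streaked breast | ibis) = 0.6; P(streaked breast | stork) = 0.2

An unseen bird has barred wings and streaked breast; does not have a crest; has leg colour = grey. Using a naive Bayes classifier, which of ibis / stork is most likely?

ibis: 0.35 × 0.35 × (1−0.25) × 0.4 × 0.6 = 0.02205
stork: 0.65 × 0.45 × (1−0.35) × 0.85 × 0.2 = 0.03232125
Highest score → stork.

stork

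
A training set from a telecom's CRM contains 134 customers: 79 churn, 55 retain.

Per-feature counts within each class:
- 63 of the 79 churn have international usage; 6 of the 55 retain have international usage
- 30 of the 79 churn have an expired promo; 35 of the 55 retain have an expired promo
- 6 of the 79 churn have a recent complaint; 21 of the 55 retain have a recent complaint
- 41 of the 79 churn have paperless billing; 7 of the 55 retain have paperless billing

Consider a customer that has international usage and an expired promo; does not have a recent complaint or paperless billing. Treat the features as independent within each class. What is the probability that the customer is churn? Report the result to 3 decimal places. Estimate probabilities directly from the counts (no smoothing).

0.838

churn: (79/134) × (63/79) × (30/79) × (73/79) × (38/79) ≈ 0.0793564
retain: (55/134) × (6/55) × (35/55) × (34/55) × (48/55) ≈ 0.0153726
P(churn | x) = 0.0793564 / 0.094729 ≈ 0.838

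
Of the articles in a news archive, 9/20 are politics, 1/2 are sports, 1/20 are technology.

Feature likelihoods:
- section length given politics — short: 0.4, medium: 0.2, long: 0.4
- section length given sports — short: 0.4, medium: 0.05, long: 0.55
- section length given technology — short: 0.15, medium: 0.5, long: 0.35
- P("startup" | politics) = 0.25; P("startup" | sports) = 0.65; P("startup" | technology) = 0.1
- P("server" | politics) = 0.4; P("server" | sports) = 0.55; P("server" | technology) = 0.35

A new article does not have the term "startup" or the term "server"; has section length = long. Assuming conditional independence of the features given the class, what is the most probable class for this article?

politics

politics: 0.45 × 0.4 × (1−0.25) × (1−0.4) = 0.081
sports: 0.5 × 0.55 × (1−0.65) × (1−0.55) = 0.0433125
technology: 0.05 × 0.35 × (1−0.1) × (1−0.35) = 0.0102375
Highest score → politics.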